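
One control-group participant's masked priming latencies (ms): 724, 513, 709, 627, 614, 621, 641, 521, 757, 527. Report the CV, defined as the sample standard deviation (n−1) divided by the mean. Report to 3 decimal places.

n = 10, Σ = 6254, M = 625.4000
Σ(x−M)² = 67640.400; s = √(67640.400/9) = 86.6926
CV = 86.6926 / 625.4000 = 0.13862

0.139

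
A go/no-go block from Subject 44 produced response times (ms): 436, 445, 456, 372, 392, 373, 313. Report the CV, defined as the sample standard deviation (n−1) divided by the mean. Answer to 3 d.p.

n = 7, Σ = 2787, M = 398.1429
Σ(x−M)² = 15578.857; s = √(15578.857/6) = 50.9556
CV = 50.9556 / 398.1429 = 0.12798

0.128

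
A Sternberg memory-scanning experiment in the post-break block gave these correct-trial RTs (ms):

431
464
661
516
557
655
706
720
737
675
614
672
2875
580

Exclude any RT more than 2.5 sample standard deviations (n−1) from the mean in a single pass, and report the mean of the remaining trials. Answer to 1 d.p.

614.5 ms

n = 14, ΣRT = 10863, M = 775.929
Σ(x−M)² = 4860830.93; s = √(4860830.93/13) = 611.482
Cutoffs: 775.929 ± 2.5·611.482 → [-752.8, 2304.6]
Outside: 2875 → excluded.
Retained (n=13): Σ = 7988, mean = 7988/13 = 614.462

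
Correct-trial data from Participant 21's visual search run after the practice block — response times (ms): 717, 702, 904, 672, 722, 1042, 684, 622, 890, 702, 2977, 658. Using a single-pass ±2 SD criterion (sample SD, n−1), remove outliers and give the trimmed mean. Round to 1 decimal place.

n = 12, ΣRT = 11292, M = 941.000
Σ(x−M)² = 4692106.00; s = √(4692106.00/11) = 653.112
Cutoffs: 941.000 ± 2·653.112 → [-365.2, 2247.2]
Outside: 2977 → excluded.
Retained (n=11): Σ = 8315, mean = 8315/11 = 755.909

755.9 ms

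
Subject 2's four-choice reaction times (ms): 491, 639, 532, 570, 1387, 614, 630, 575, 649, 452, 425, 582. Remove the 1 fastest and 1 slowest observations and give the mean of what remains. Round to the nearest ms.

573 ms

Sorted: 425, 452, 491, 532, 570, 575, 582, 614, 630, 639, 649, 1387
Drop lowest 1 (425) and highest 1 (1387)
Remaining (n=10): Σ = 5734, mean = 5734/10 = 573.400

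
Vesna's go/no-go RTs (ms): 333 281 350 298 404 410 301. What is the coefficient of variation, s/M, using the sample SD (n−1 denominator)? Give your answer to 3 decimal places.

n = 7, Σ = 2377, M = 339.5714
Σ(x−M)² = 15909.714; s = √(15909.714/6) = 51.4939
CV = 51.4939 / 339.5714 = 0.15164

0.152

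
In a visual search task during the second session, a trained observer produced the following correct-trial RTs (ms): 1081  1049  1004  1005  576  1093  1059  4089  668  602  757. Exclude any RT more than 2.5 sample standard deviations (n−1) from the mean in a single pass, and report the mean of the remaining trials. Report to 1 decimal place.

n = 11, ΣRT = 12983, M = 1180.273
Σ(x−M)² = 9713026.18; s = √(9713026.18/10) = 985.547
Cutoffs: 1180.273 ± 2.5·985.547 → [-1283.6, 3644.1]
Outside: 4089 → excluded.
Retained (n=10): Σ = 8894, mean = 8894/10 = 889.400

889.4 ms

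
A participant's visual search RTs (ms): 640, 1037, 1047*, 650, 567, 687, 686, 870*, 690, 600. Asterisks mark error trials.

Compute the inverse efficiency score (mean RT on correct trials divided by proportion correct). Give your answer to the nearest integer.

868 ms

Correct trials (n=8): 640, 1037, 650, 567, 687, 686, 690, 600
Mean correct RT = 5557/8 = 694.6250 ms
Proportion correct = 8/10
IES = 694.6250 / (8/10) = 868.281 ms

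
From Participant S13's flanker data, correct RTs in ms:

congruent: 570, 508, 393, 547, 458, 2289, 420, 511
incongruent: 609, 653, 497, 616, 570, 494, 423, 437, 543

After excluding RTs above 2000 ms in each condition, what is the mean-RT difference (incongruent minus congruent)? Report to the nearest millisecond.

51 ms

congruent: exclude 2289
M(congruent) = 3407/7 = 486.714
M(incongruent) = 4842/9 = 538.000
Difference = 538.000 − 486.714 = 51.286 ms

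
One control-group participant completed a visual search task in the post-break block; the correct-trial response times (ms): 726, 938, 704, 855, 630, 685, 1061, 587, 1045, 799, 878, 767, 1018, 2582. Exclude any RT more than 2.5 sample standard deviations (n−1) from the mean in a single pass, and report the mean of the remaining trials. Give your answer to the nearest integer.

n = 14, ΣRT = 13275, M = 948.214
Σ(x−M)² = 3175078.36; s = √(3175078.36/13) = 494.203
Cutoffs: 948.214 ± 2.5·494.203 → [-287.3, 2183.7]
Outside: 2582 → excluded.
Retained (n=13): Σ = 10693, mean = 10693/13 = 822.538

823 ms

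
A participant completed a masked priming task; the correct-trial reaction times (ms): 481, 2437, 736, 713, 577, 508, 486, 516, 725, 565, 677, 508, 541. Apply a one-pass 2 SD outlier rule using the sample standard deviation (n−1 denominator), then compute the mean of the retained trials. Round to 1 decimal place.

n = 13, ΣRT = 9470, M = 728.462
Σ(x−M)² = 3269233.23; s = √(3269233.23/12) = 521.954
Cutoffs: 728.462 ± 2·521.954 → [-315.4, 1772.4]
Outside: 2437 → excluded.
Retained (n=12): Σ = 7033, mean = 7033/12 = 586.083

586.1 ms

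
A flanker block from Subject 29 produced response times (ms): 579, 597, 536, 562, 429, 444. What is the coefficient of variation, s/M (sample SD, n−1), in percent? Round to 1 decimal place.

n = 6, Σ = 3147, M = 524.5000
Σ(x−M)² = 25365.500; s = √(25365.500/5) = 71.2257
CV = 71.2257 / 524.5000 = 0.13580 = 13.580%

13.6%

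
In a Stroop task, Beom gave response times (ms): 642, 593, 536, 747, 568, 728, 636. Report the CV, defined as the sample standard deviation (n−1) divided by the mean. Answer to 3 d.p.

n = 7, Σ = 4450, M = 635.7143
Σ(x−M)² = 37293.429; s = √(37293.429/6) = 78.8389
CV = 78.8389 / 635.7143 = 0.12402

0.124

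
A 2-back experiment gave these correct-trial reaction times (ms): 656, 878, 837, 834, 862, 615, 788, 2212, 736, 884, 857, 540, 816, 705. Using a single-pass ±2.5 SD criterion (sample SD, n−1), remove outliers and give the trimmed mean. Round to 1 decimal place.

769.8 ms

n = 14, ΣRT = 12220, M = 872.857
Σ(x−M)² = 2078269.71; s = √(2078269.71/13) = 399.834
Cutoffs: 872.857 ± 2.5·399.834 → [-126.7, 1872.4]
Outside: 2212 → excluded.
Retained (n=13): Σ = 10008, mean = 10008/13 = 769.846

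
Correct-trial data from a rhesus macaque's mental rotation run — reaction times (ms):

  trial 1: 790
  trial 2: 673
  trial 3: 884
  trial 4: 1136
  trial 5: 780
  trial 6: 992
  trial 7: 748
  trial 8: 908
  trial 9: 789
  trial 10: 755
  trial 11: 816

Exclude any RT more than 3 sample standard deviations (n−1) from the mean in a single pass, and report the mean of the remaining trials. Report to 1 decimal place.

842.8 ms

n = 11, ΣRT = 9271, M = 842.818
Σ(x−M)² = 170047.64; s = √(170047.64/10) = 130.402
Cutoffs: 842.818 ± 3·130.402 → [451.6, 1234.0]
No RTs fall outside the cutoffs; all 11 retained. Mean = 9271/11 = 842.818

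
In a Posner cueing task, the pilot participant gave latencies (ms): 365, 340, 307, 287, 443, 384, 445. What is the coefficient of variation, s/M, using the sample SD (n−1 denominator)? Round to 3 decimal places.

n = 7, Σ = 2571, M = 367.2857
Σ(x−M)² = 22881.429; s = √(22881.429/6) = 61.7541
CV = 61.7541 / 367.2857 = 0.16814

0.168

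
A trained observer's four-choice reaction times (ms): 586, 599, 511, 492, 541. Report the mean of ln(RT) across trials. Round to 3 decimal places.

ln(RT): 6.3733, 6.3953, 6.2364, 6.1985, 6.2934
Σ ln(RT) = 31.4968
Mean = 31.4968/5 = 6.29937

6.299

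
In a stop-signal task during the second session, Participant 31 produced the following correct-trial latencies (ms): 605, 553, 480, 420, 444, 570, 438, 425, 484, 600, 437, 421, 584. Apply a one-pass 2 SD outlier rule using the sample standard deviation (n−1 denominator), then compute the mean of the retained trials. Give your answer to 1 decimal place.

497.0 ms

n = 13, ΣRT = 6461, M = 497.000
Σ(x−M)² = 65544.00; s = √(65544.00/12) = 73.905
Cutoffs: 497.000 ± 2·73.905 → [349.2, 644.8]
No RTs fall outside the cutoffs; all 13 retained. Mean = 6461/13 = 497.000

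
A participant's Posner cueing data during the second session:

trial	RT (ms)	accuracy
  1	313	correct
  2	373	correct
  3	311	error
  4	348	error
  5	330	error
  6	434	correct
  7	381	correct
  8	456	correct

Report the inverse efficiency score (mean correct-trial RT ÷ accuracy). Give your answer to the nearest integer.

626 ms

Correct trials (n=5): 313, 373, 434, 381, 456
Mean correct RT = 1957/5 = 391.4000 ms
Proportion correct = 5/8
IES = 391.4000 / (5/8) = 626.240 ms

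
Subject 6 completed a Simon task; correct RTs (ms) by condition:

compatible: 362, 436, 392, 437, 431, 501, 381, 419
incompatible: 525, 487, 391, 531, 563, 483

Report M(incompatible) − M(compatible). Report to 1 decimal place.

M(compatible) = 3359/8 = 419.875
M(incompatible) = 2980/6 = 496.667
Difference = 496.667 − 419.875 = 76.792 ms

76.8 ms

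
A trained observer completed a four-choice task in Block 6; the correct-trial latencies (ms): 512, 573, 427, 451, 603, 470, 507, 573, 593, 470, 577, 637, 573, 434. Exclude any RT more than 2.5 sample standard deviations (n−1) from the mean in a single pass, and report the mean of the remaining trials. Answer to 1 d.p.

528.6 ms

n = 14, ΣRT = 7400, M = 528.571
Σ(x−M)² = 62593.43; s = √(62593.43/13) = 69.389
Cutoffs: 528.571 ± 2.5·69.389 → [355.1, 702.0]
No RTs fall outside the cutoffs; all 14 retained. Mean = 7400/14 = 528.571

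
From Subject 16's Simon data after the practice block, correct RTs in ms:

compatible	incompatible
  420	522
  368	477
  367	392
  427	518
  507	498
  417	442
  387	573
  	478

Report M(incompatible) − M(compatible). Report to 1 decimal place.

74.2 ms

M(compatible) = 2893/7 = 413.286
M(incompatible) = 3900/8 = 487.500
Difference = 487.500 − 413.286 = 74.214 ms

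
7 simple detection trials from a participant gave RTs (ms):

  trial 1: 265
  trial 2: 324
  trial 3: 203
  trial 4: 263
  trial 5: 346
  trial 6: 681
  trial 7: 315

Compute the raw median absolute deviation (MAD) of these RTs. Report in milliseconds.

Sorted: 203, 263, 265, 315, 324, 346, 681 → median = 315
|x − 315|: 50, 9, 112, 52, 31, 366, 0
Sorted deviations: 0, 9, 31, 50, 52, 112, 366 → MAD = 50

50 ms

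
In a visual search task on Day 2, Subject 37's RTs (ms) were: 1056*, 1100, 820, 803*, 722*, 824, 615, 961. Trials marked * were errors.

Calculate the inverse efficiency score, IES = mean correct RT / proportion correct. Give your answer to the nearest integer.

Correct trials (n=5): 1100, 820, 824, 615, 961
Mean correct RT = 4320/5 = 864.0000 ms
Proportion correct = 5/8
IES = 864.0000 / (5/8) = 1382.400 ms

1382 ms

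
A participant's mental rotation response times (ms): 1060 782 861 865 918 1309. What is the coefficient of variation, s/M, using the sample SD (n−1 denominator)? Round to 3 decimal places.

0.199

n = 6, Σ = 5795, M = 965.8333
Σ(x−M)² = 183870.833; s = √(183870.833/5) = 191.7659
CV = 191.7659 / 965.8333 = 0.19855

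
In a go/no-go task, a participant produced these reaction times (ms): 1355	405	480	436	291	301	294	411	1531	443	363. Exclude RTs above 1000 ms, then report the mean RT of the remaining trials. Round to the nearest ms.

Excluded: 1355, 1531
Retained (n=9): Σ = 3424
Mean = 3424/9 = 380.4444

380 ms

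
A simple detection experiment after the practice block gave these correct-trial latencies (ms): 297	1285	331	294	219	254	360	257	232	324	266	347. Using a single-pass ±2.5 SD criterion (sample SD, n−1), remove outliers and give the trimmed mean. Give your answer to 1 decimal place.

n = 12, ΣRT = 4466, M = 372.167
Σ(x−M)² = 931425.67; s = √(931425.67/11) = 290.990
Cutoffs: 372.167 ± 2.5·290.990 → [-355.3, 1099.6]
Outside: 1285 → excluded.
Retained (n=11): Σ = 3181, mean = 3181/11 = 289.182

289.2 ms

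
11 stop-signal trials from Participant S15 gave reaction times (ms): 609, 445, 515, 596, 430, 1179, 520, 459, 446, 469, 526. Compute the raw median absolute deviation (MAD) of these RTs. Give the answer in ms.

Sorted: 430, 445, 446, 459, 469, 515, 520, 526, 596, 609, 1179 → median = 515
|x − 515|: 94, 70, 0, 81, 85, 664, 5, 56, 69, 46, 11
Sorted deviations: 0, 5, 11, 46, 56, 69, 70, 81, 85, 94, 664 → MAD = 69

69 ms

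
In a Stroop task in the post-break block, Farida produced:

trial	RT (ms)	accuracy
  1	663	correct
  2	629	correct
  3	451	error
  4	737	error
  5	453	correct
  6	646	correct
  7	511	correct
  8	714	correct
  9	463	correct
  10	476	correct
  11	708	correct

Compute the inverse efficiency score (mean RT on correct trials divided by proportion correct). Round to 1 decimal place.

Correct trials (n=9): 663, 629, 453, 646, 511, 714, 463, 476, 708
Mean correct RT = 5263/9 = 584.7778 ms
Proportion correct = 9/11
IES = 584.7778 / (9/11) = 714.728 ms

714.7 ms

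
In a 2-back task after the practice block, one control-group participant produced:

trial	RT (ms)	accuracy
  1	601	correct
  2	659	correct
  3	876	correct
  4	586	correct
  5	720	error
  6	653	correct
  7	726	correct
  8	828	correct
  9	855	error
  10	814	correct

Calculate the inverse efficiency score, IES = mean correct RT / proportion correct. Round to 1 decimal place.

Correct trials (n=8): 601, 659, 876, 586, 653, 726, 828, 814
Mean correct RT = 5743/8 = 717.8750 ms
Proportion correct = 8/10
IES = 717.8750 / (8/10) = 897.344 ms

897.3 ms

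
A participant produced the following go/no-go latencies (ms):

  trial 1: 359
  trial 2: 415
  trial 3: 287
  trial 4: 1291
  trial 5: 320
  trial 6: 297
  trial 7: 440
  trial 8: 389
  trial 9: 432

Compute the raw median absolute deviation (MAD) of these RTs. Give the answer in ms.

Sorted: 287, 297, 320, 359, 389, 415, 432, 440, 1291 → median = 389
|x − 389|: 30, 26, 102, 902, 69, 92, 51, 0, 43
Sorted deviations: 0, 26, 30, 43, 51, 69, 92, 102, 902 → MAD = 51

51 ms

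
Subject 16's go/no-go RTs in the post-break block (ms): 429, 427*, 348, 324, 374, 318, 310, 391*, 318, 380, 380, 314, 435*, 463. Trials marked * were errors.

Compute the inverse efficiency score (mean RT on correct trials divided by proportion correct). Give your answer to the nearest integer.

Correct trials (n=11): 429, 348, 324, 374, 318, 310, 318, 380, 380, 314, 463
Mean correct RT = 3958/11 = 359.8182 ms
Proportion correct = 11/14
IES = 359.8182 / (11/14) = 457.950 ms

458 ms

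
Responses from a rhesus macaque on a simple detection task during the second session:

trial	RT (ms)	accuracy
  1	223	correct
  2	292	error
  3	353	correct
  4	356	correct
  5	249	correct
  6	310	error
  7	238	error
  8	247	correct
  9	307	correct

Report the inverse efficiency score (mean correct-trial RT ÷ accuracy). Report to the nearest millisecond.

434 ms

Correct trials (n=6): 223, 353, 356, 249, 247, 307
Mean correct RT = 1735/6 = 289.1667 ms
Proportion correct = 6/9
IES = 289.1667 / (6/9) = 433.750 ms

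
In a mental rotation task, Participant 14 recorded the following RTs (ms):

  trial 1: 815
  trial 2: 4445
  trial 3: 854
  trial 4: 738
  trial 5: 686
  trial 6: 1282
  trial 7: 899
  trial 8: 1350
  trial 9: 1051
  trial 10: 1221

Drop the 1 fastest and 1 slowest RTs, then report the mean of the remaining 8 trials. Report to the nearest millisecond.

1026 ms

Sorted: 686, 738, 815, 854, 899, 1051, 1221, 1282, 1350, 4445
Drop lowest 1 (686) and highest 1 (4445)
Remaining (n=8): Σ = 8210, mean = 8210/8 = 1026.250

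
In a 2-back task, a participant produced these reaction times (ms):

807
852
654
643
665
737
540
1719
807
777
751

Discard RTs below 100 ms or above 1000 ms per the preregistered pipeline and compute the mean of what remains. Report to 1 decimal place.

723.3 ms

Excluded: 1719
Retained (n=10): Σ = 7233
Mean = 7233/10 = 723.3000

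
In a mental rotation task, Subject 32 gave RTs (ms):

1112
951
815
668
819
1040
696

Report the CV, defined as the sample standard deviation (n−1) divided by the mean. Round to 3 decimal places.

0.194

n = 7, Σ = 6101, M = 871.5714
Σ(x−M)² = 170713.714; s = √(170713.714/6) = 168.6781
CV = 168.6781 / 871.5714 = 0.19353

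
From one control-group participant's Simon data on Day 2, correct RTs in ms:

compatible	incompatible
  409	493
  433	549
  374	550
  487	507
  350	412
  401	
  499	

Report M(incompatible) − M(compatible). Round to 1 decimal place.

80.3 ms

M(compatible) = 2953/7 = 421.857
M(incompatible) = 2511/5 = 502.200
Difference = 502.200 − 421.857 = 80.343 ms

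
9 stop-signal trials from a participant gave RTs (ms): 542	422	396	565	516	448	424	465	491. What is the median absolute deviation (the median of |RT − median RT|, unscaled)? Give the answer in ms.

43 ms

Sorted: 396, 422, 424, 448, 465, 491, 516, 542, 565 → median = 465
|x − 465|: 77, 43, 69, 100, 51, 17, 41, 0, 26
Sorted deviations: 0, 17, 26, 41, 43, 51, 69, 77, 100 → MAD = 43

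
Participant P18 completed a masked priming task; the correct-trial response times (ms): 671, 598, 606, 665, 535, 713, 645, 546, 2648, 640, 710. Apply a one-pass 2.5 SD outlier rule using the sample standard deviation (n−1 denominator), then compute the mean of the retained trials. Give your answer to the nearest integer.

633 ms

n = 11, ΣRT = 8977, M = 816.091
Σ(x−M)² = 3725596.91; s = √(3725596.91/10) = 610.377
Cutoffs: 816.091 ± 2.5·610.377 → [-709.9, 2342.0]
Outside: 2648 → excluded.
Retained (n=10): Σ = 6329, mean = 6329/10 = 632.900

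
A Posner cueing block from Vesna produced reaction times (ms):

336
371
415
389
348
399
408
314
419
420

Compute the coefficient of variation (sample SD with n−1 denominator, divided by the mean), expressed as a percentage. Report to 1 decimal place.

n = 10, Σ = 3819, M = 381.9000
Σ(x−M)² = 12932.900; s = √(12932.900/9) = 37.9076
CV = 37.9076 / 381.9000 = 0.09926 = 9.926%

9.9%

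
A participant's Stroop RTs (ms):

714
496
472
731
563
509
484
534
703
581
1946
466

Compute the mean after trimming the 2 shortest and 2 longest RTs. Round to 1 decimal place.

573.0 ms

Sorted: 466, 472, 484, 496, 509, 534, 563, 581, 703, 714, 731, 1946
Drop lowest 2 (466, 472) and highest 2 (731, 1946)
Remaining (n=8): Σ = 4584, mean = 4584/8 = 573.000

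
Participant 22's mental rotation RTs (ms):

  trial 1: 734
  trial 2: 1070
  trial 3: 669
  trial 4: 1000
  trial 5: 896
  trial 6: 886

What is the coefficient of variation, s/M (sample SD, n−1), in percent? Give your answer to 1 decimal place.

17.4%

n = 6, Σ = 5255, M = 875.8333
Σ(x−M)² = 116524.833; s = √(116524.833/5) = 152.6596
CV = 152.6596 / 875.8333 = 0.17430 = 17.430%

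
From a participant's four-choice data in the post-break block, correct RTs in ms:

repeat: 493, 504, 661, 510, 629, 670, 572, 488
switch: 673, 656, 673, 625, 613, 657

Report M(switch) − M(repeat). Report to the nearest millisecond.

84 ms

M(repeat) = 4527/8 = 565.875
M(switch) = 3897/6 = 649.500
Difference = 649.500 − 565.875 = 83.625 ms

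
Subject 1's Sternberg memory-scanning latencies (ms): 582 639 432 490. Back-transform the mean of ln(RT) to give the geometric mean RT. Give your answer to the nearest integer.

ln(RT): 6.3665, 6.4599, 6.0684, 6.1944
Mean ln(RT) = 25.0892/4 = 6.27230
Geometric mean = exp(6.27230) = 529.70 ms

530 ms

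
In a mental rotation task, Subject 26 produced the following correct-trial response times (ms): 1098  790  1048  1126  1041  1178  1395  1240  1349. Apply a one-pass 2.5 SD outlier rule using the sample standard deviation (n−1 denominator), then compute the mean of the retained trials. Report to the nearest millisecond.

1141 ms

n = 9, ΣRT = 10265, M = 1140.556
Σ(x−M)² = 262872.22; s = √(262872.22/8) = 181.271
Cutoffs: 1140.556 ± 2.5·181.271 → [687.4, 1593.7]
No RTs fall outside the cutoffs; all 9 retained. Mean = 10265/9 = 1140.556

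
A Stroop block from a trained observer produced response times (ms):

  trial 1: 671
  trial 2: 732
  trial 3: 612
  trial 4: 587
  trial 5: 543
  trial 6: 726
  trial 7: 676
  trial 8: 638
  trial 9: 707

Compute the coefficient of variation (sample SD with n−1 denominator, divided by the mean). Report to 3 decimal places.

0.099

n = 9, Σ = 5892, M = 654.6667
Σ(x−M)² = 33676.000; s = √(33676.000/8) = 64.8807
CV = 64.8807 / 654.6667 = 0.09910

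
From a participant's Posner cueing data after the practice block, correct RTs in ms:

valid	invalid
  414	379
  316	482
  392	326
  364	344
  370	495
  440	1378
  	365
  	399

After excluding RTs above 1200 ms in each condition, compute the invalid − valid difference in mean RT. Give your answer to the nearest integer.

16 ms

invalid: exclude 1378
M(valid) = 2296/6 = 382.667
M(invalid) = 2790/7 = 398.571
Difference = 398.571 − 382.667 = 15.905 ms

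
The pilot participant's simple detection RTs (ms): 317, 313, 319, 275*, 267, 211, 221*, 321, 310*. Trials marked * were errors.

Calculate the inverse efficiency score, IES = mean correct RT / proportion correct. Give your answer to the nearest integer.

Correct trials (n=6): 317, 313, 319, 267, 211, 321
Mean correct RT = 1748/6 = 291.3333 ms
Proportion correct = 6/9
IES = 291.3333 / (6/9) = 437.000 ms

437 ms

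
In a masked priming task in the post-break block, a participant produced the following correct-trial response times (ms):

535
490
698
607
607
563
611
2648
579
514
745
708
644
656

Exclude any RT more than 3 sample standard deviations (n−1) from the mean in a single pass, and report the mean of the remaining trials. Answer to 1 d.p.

612.1 ms

n = 14, ΣRT = 10605, M = 757.500
Σ(x−M)² = 3920131.50; s = √(3920131.50/13) = 549.134
Cutoffs: 757.500 ± 3·549.134 → [-889.9, 2404.9]
Outside: 2648 → excluded.
Retained (n=13): Σ = 7957, mean = 7957/13 = 612.077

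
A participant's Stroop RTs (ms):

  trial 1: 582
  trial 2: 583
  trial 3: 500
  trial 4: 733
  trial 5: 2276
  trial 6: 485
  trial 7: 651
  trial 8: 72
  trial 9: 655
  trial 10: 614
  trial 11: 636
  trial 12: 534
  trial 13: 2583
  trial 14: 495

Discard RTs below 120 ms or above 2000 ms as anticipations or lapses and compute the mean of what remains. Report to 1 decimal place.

Excluded: 72, 2276, 2583
Retained (n=11): Σ = 6468
Mean = 6468/11 = 588.0000

588.0 ms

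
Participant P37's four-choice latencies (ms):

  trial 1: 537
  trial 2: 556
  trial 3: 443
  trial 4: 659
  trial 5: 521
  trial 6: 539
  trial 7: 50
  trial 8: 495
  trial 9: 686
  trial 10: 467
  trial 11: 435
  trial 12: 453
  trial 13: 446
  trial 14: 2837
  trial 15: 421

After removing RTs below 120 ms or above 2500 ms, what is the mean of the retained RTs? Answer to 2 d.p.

Excluded: 50, 2837
Retained (n=13): Σ = 6658
Mean = 6658/13 = 512.1538

512.15 ms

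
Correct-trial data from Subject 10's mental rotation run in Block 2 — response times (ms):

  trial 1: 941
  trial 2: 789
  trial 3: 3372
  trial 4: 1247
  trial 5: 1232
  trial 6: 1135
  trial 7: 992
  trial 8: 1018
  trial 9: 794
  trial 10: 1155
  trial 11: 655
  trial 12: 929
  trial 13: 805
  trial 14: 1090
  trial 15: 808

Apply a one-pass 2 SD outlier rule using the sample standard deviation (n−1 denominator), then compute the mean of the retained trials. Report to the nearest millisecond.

n = 15, ΣRT = 16962, M = 1130.800
Σ(x−M)² = 5824718.40; s = √(5824718.40/14) = 645.020
Cutoffs: 1130.800 ± 2·645.020 → [-159.2, 2420.8]
Outside: 3372 → excluded.
Retained (n=14): Σ = 13590, mean = 13590/14 = 970.714

971 ms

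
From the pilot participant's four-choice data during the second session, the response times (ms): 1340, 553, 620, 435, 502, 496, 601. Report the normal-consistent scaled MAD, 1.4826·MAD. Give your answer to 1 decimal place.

84.5 ms

Sorted: 435, 496, 502, 553, 601, 620, 1340 → median = 553
|x − 553| sorted: 0, 48, 51, 57, 67, 118, 787 → MAD = 57
Robust SD ≈ 1.4826 × 57 = 84.508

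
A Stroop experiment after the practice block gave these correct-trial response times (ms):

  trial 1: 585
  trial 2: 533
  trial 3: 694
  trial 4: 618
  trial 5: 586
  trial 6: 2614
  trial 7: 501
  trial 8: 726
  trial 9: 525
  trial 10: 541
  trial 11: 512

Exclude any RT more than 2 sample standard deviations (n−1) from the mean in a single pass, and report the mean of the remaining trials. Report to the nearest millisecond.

582 ms

n = 11, ΣRT = 8435, M = 766.818
Σ(x−M)² = 3806681.64; s = √(3806681.64/10) = 616.983
Cutoffs: 766.818 ± 2·616.983 → [-467.1, 2000.8]
Outside: 2614 → excluded.
Retained (n=10): Σ = 5821, mean = 5821/10 = 582.100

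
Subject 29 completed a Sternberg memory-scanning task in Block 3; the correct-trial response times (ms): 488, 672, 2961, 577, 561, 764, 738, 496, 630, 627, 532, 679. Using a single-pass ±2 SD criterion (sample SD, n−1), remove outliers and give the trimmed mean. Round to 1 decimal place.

614.9 ms

n = 12, ΣRT = 9725, M = 810.417
Σ(x−M)² = 5132046.92; s = √(5132046.92/11) = 683.044
Cutoffs: 810.417 ± 2·683.044 → [-555.7, 2176.5]
Outside: 2961 → excluded.
Retained (n=11): Σ = 6764, mean = 6764/11 = 614.909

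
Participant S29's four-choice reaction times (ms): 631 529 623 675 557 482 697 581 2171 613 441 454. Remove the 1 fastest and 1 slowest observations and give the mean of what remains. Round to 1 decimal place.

584.2 ms

Sorted: 441, 454, 482, 529, 557, 581, 613, 623, 631, 675, 697, 2171
Drop lowest 1 (441) and highest 1 (2171)
Remaining (n=10): Σ = 5842, mean = 5842/10 = 584.200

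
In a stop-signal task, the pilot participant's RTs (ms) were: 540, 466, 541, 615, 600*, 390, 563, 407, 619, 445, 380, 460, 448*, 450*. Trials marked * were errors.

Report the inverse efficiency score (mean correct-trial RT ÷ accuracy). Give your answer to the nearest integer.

628 ms

Correct trials (n=11): 540, 466, 541, 615, 390, 563, 407, 619, 445, 380, 460
Mean correct RT = 5426/11 = 493.2727 ms
Proportion correct = 11/14
IES = 493.2727 / (11/14) = 627.802 ms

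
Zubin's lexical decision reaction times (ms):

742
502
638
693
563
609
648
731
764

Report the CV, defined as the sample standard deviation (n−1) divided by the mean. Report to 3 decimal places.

0.133

n = 9, Σ = 5890, M = 654.4444
Σ(x−M)² = 60994.222; s = √(60994.222/8) = 87.3171
CV = 87.3171 / 654.4444 = 0.13342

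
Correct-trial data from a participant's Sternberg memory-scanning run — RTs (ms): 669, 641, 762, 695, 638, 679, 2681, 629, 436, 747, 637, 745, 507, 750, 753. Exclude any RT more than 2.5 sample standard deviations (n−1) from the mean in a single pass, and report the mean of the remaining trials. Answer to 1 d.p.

n = 15, ΣRT = 11969, M = 797.933
Σ(x−M)² = 3918590.93; s = √(3918590.93/14) = 529.055
Cutoffs: 797.933 ± 2.5·529.055 → [-524.7, 2120.6]
Outside: 2681 → excluded.
Retained (n=14): Σ = 9288, mean = 9288/14 = 663.429

663.4 ms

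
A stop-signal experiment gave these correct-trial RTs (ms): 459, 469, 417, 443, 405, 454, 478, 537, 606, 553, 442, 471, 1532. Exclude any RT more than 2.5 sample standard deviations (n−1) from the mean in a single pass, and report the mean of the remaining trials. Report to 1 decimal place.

477.8 ms

n = 13, ΣRT = 7266, M = 558.923
Σ(x−M)² = 1063912.92; s = √(1063912.92/12) = 297.757
Cutoffs: 558.923 ± 2.5·297.757 → [-185.5, 1303.3]
Outside: 1532 → excluded.
Retained (n=12): Σ = 5734, mean = 5734/12 = 477.833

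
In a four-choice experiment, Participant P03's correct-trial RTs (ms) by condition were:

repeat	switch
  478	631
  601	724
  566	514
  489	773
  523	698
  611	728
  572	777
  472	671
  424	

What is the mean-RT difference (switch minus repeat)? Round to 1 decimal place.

163.3 ms

M(repeat) = 4736/9 = 526.222
M(switch) = 5516/8 = 689.500
Difference = 689.500 − 526.222 = 163.278 ms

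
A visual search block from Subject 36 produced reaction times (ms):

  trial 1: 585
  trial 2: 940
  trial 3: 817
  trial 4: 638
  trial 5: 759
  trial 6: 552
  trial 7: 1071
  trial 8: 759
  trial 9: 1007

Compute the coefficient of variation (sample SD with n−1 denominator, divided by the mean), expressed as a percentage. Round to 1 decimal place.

n = 9, Σ = 7128, M = 792.0000
Σ(x−M)² = 272938.000; s = √(272938.000/8) = 184.7086
CV = 184.7086 / 792.0000 = 0.23322 = 23.322%

23.3%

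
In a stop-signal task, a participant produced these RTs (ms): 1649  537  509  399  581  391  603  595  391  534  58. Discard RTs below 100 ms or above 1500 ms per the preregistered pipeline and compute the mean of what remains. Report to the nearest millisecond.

Excluded: 58, 1649
Retained (n=9): Σ = 4540
Mean = 4540/9 = 504.4444

504 ms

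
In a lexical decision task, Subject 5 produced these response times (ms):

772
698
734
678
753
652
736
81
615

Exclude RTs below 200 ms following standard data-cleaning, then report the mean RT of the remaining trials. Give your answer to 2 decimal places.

Excluded: 81
Retained (n=8): Σ = 5638
Mean = 5638/8 = 704.7500

704.75 ms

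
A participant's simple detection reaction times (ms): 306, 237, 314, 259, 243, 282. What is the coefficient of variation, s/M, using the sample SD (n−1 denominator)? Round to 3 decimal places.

n = 6, Σ = 1641, M = 273.5000
Σ(x−M)² = 5241.500; s = √(5241.500/5) = 32.3775
CV = 32.3775 / 273.5000 = 0.11838

0.118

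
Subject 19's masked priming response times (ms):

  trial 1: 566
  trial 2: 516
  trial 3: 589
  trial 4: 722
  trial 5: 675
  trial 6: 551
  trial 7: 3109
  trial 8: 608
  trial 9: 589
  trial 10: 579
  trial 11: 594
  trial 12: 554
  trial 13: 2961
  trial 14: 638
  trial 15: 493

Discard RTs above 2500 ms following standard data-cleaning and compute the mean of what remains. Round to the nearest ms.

590 ms

Excluded: 2961, 3109
Retained (n=13): Σ = 7674
Mean = 7674/13 = 590.3077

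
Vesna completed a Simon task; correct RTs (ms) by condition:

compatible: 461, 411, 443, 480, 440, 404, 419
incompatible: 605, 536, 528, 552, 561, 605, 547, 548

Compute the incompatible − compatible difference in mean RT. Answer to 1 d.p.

123.4 ms

M(compatible) = 3058/7 = 436.857
M(incompatible) = 4482/8 = 560.250
Difference = 560.250 − 436.857 = 123.393 ms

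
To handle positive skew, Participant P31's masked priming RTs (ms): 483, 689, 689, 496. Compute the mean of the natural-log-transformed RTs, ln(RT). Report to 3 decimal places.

ln(RT): 6.1800, 6.5352, 6.5352, 6.2066
Σ ln(RT) = 25.4571
Mean = 25.4571/4 = 6.36427

6.364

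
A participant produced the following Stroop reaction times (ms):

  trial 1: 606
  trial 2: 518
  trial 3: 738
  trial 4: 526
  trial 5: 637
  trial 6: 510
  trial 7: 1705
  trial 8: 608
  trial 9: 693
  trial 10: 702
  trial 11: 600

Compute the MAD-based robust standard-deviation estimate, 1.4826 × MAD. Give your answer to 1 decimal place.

Sorted: 510, 518, 526, 600, 606, 608, 637, 693, 702, 738, 1705 → median = 608
|x − 608| sorted: 0, 2, 8, 29, 82, 85, 90, 94, 98, 130, 1097 → MAD = 85
Robust SD ≈ 1.4826 × 85 = 126.021

126.0 ms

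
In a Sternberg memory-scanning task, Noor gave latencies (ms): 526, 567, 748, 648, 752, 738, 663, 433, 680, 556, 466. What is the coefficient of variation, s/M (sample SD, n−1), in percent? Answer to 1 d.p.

n = 11, Σ = 6777, M = 616.0909
Σ(x−M)² = 128222.909; s = √(128222.909/10) = 113.2356
CV = 113.2356 / 616.0909 = 0.18380 = 18.380%

18.4%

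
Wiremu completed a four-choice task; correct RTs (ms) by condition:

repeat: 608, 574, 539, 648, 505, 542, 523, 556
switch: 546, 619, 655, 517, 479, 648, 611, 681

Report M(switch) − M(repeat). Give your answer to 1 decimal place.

32.6 ms

M(repeat) = 4495/8 = 561.875
M(switch) = 4756/8 = 594.500
Difference = 594.500 − 561.875 = 32.625 ms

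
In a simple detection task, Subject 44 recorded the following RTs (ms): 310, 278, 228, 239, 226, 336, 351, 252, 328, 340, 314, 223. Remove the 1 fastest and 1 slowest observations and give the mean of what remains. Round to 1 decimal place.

Sorted: 223, 226, 228, 239, 252, 278, 310, 314, 328, 336, 340, 351
Drop lowest 1 (223) and highest 1 (351)
Remaining (n=10): Σ = 2851, mean = 2851/10 = 285.100

285.1 ms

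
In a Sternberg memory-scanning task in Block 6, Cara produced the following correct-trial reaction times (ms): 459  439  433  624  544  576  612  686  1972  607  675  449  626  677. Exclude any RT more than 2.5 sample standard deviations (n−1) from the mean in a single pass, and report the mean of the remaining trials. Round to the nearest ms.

n = 14, ΣRT = 9379, M = 669.929
Σ(x−M)² = 1934522.93; s = √(1934522.93/13) = 385.758
Cutoffs: 669.929 ± 2.5·385.758 → [-294.5, 1634.3]
Outside: 1972 → excluded.
Retained (n=13): Σ = 7407, mean = 7407/13 = 569.769

570 ms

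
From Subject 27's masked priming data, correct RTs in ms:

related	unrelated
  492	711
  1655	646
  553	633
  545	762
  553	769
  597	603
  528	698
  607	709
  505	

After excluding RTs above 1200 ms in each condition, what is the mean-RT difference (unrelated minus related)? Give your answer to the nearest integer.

144 ms

related: exclude 1655
M(related) = 4380/8 = 547.500
M(unrelated) = 5531/8 = 691.375
Difference = 691.375 − 547.500 = 143.875 ms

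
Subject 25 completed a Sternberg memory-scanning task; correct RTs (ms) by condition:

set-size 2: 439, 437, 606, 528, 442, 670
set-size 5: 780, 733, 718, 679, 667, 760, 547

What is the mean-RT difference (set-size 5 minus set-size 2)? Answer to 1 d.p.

177.4 ms

M(set-size 2) = 3122/6 = 520.333
M(set-size 5) = 4884/7 = 697.714
Difference = 697.714 − 520.333 = 177.381 ms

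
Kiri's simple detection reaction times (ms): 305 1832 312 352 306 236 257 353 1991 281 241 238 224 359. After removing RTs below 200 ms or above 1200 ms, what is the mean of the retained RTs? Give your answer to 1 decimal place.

Excluded: 1832, 1991
Retained (n=12): Σ = 3464
Mean = 3464/12 = 288.6667

288.7 ms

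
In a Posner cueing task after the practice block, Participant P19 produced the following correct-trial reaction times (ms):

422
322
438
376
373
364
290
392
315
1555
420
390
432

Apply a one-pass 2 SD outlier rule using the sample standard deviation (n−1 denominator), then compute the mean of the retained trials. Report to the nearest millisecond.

n = 13, ΣRT = 6089, M = 468.385
Σ(x−M)² = 1304757.08; s = √(1304757.08/12) = 329.742
Cutoffs: 468.385 ± 2·329.742 → [-191.1, 1127.9]
Outside: 1555 → excluded.
Retained (n=12): Σ = 4534, mean = 4534/12 = 377.833

378 ms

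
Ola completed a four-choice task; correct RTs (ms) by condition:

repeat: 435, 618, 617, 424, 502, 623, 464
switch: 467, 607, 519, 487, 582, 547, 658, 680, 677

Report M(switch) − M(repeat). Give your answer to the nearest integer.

54 ms

M(repeat) = 3683/7 = 526.143
M(switch) = 5224/9 = 580.444
Difference = 580.444 − 526.143 = 54.302 ms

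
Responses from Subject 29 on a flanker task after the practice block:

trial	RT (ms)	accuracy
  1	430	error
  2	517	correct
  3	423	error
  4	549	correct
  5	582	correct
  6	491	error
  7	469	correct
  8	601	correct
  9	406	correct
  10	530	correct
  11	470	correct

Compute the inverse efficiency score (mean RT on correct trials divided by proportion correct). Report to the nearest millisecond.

709 ms

Correct trials (n=8): 517, 549, 582, 469, 601, 406, 530, 470
Mean correct RT = 4124/8 = 515.5000 ms
Proportion correct = 8/11
IES = 515.5000 / (8/11) = 708.812 ms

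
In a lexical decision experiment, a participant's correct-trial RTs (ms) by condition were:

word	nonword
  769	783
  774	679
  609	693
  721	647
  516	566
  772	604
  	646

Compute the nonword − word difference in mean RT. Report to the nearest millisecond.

-34 ms

M(word) = 4161/6 = 693.500
M(nonword) = 4618/7 = 659.714
Difference = 659.714 − 693.500 = -33.786 ms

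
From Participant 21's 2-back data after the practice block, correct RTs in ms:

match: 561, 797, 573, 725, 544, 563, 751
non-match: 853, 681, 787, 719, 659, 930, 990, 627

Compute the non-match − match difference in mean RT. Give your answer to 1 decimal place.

135.9 ms

M(match) = 4514/7 = 644.857
M(non-match) = 6246/8 = 780.750
Difference = 780.750 − 644.857 = 135.893 ms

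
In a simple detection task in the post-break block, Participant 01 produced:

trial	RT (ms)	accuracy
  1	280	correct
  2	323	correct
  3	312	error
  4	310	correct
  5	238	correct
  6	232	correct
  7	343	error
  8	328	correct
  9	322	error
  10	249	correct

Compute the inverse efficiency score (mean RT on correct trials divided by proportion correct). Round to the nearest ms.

400 ms

Correct trials (n=7): 280, 323, 310, 238, 232, 328, 249
Mean correct RT = 1960/7 = 280.0000 ms
Proportion correct = 7/10
IES = 280.0000 / (7/10) = 400.000 ms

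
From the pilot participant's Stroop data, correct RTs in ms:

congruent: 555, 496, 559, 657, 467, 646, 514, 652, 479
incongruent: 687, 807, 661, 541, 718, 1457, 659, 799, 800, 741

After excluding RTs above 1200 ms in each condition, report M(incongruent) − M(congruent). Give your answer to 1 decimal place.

154.2 ms

incongruent: exclude 1457
M(congruent) = 5025/9 = 558.333
M(incongruent) = 6413/9 = 712.556
Difference = 712.556 − 558.333 = 154.222 ms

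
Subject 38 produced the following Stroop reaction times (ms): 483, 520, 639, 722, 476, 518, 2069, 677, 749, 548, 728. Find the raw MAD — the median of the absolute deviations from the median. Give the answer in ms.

Sorted: 476, 483, 518, 520, 548, 639, 677, 722, 728, 749, 2069 → median = 639
|x − 639|: 156, 119, 0, 83, 163, 121, 1430, 38, 110, 91, 89
Sorted deviations: 0, 38, 83, 89, 91, 110, 119, 121, 156, 163, 1430 → MAD = 110

110 ms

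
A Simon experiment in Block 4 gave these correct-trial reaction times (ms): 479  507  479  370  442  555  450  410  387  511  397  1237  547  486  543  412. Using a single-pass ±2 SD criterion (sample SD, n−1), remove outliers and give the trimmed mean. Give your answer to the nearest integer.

n = 16, ΣRT = 8212, M = 513.250
Σ(x−M)² = 610677.00; s = √(610677.00/15) = 201.772
Cutoffs: 513.250 ± 2·201.772 → [109.7, 916.8]
Outside: 1237 → excluded.
Retained (n=15): Σ = 6975, mean = 6975/15 = 465.000

465 ms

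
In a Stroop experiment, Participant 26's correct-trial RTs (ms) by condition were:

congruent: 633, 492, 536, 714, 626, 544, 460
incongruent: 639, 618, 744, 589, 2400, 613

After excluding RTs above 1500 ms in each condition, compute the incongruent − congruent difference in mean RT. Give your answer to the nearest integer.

68 ms

incongruent: exclude 2400
M(congruent) = 4005/7 = 572.143
M(incongruent) = 3203/5 = 640.600
Difference = 640.600 − 572.143 = 68.457 ms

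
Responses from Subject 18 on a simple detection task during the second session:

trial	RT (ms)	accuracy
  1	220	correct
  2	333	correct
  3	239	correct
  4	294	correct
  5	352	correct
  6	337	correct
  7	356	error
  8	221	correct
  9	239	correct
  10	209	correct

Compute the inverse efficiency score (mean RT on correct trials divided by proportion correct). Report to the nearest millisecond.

Correct trials (n=9): 220, 333, 239, 294, 352, 337, 221, 239, 209
Mean correct RT = 2444/9 = 271.5556 ms
Proportion correct = 9/10
IES = 271.5556 / (9/10) = 301.728 ms

302 ms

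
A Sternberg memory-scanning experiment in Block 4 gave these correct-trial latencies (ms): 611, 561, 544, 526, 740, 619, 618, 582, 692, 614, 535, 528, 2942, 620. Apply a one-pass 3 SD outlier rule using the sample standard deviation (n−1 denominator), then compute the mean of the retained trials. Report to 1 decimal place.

n = 14, ΣRT = 10732, M = 766.571
Σ(x−M)² = 5145851.43; s = √(5145851.43/13) = 629.154
Cutoffs: 766.571 ± 3·629.154 → [-1120.9, 2654.0]
Outside: 2942 → excluded.
Retained (n=13): Σ = 7790, mean = 7790/13 = 599.231

599.2 ms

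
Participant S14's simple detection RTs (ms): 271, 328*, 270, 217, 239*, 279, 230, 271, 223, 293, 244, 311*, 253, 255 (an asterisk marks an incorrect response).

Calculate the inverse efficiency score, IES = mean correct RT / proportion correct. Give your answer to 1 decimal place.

324.7 ms

Correct trials (n=11): 271, 270, 217, 279, 230, 271, 223, 293, 244, 253, 255
Mean correct RT = 2806/11 = 255.0909 ms
Proportion correct = 11/14
IES = 255.0909 / (11/14) = 324.661 ms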